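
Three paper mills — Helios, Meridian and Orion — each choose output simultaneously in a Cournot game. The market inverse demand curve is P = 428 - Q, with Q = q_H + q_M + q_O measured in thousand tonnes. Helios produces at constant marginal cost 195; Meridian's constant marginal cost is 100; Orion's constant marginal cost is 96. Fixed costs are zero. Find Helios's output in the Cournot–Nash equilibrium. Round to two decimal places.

Helios's profit: π_H = (428 - Q)q_H - (195q_H). Setting ∂π_H/∂q_H = 0: 233 - 2q_H - (q_M + q_O) = 0.
Meridian's first-order condition: 328 - 2q_M - (q_H + q_O) = 0.
Orion's profit: π_O = (428 - Q)q_O - (96q_O). Setting ∂π_O/∂q_O = 0: 332 - 2q_O - (q_H + q_M) = 0.
Adding the 3 first-order conditions: 893 − 4Q = 0, so Q = 893/4.
Back-substituting: q_H = (233 − 893/4) = 39/4, q_M = (328 − 893/4) = 419/4, q_O = (332 − 893/4) = 435/4.

9.75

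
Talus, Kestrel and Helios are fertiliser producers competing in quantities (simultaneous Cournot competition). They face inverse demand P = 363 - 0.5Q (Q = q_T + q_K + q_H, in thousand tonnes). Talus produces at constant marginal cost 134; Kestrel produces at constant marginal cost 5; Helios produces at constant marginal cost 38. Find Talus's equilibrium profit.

Talus's profit: π_T = (363 - 0.5Q)q_T - (134q_T). Setting ∂π_T/∂q_T = 0: 229 - q_T - (1/2)(q_K + q_H) = 0.
Kestrel's profit: π_K = (363 - 0.5Q)q_K - (5q_K). Setting ∂π_K/∂q_K = 0: 358 - q_K - (1/2)(q_T + q_H) = 0.
Helios's profit: π_H = (363 - 0.5Q)q_H - (38q_H). Setting ∂π_H/∂q_H = 0: 325 - q_H - (1/2)(q_T + q_K) = 0.
Adding the 3 first-order conditions: 912 − 2Q = 0, so Q = 456.
Back-substituting: q_T = (229 − 228)/(1/2) = 2, q_K = (358 − 228)/(1/2) = 260, q_H = (325 − 228)/(1/2) = 194.
Price P = 363 - (1/2)·456 = 135.
Talus's profit: (135 - 134)·2 = 2.

2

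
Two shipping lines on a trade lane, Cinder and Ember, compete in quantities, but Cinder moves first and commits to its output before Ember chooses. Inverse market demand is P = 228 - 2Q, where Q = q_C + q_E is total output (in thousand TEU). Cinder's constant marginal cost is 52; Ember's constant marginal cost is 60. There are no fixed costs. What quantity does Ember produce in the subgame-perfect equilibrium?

Solve by backward induction. Given q_C, the follower Ember maximises π_E = (228 - 2q_C - 2q_E)q_E - 60q_E.
Setting the follower's marginal profit to zero, 168 - 2q_C - 4q_E = 0, i.e. q_E = (168 - 2q_C)/4.
The leader anticipates this reaction. Substituting into P = 228 - 2Q gives P = 144 - q_C, so π_C = (144 - q_C)q_C - 52q_C.
Leader FOC: 92 - 2q_C = 0, so q_C = 46.
Then q_E = (168 - 2·46)/4 = 19.

19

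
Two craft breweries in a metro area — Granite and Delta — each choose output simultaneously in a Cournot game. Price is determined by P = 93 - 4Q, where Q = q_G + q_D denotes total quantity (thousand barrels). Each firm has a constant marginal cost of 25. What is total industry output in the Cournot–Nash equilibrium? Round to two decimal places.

A representative firm's profit is π_i = q_i(93 - 4Q) - 25q_i.
Setting ∂π_i/∂q_i = 0 with rivals' quantities fixed: 68 - 8q_i - 4q_j = 0.
With identical firms every q_j equals q_i, so q_j = q_i and 68 = 12q_i, giving q_i = 17/3.
Total output Q = 17/3 + 17/3 = 34/3.

11.33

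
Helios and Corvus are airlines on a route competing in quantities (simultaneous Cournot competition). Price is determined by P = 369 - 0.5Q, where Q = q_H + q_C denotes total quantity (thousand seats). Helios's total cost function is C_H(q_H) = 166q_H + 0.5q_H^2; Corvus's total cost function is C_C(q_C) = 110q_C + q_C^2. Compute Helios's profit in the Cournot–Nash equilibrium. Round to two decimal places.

Helios's profit: π_H = (369 - 0.5Q)q_H - (166q_H + (1/2)q_H²). Setting ∂π_H/∂q_H = 0: 203 - 2q_H - (1/2)(q_C) = 0.
Corvus's first-order condition: 259 - 3q_C - (1/2)(q_H) = 0.
Best responses: q_H = (203 - (1/2)q_C)/2, q_C = (259 - (1/2)q_H)/3.
Substituting one into the other gives q_H = 1918/23 and q_C = 1666/23.
Price P = 369 - (1/2)·155.8261 = 291.0870.
Helios's profit: 291.0870·(1918/23) - 166·(1918/23) - (1/2)(1918/23)² = 6954.1096.

6954.11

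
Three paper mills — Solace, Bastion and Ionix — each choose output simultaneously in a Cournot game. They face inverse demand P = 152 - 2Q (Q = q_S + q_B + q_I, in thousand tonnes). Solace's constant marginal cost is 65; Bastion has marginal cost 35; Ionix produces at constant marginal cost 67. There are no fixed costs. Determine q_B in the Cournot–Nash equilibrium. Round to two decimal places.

Solace's profit: π_S = (152 - 2Q)q_S - (65q_S). Setting ∂π_S/∂q_S = 0: 87 - 4q_S - 2(q_B + q_I) = 0.
Bastion's first-order condition: 117 - 4q_B - 2(q_S + q_I) = 0.
Ionix's first-order condition: 85 - 4q_I - 2(q_S + q_B) = 0.
Adding the 3 first-order conditions: 289 − 8Q = 0, so Q = 289/8.
Back-substituting: q_S = (87 − 289/4)/2 = 59/8, q_B = (117 − 289/4)/2 = 179/8, q_I = (85 − 289/4)/2 = 51/8.

22.38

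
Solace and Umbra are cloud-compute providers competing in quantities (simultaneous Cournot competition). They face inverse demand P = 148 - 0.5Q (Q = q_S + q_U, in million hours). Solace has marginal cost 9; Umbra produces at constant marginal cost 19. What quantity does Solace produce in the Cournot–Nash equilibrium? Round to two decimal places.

99.33

Solace's profit: π_S = (148 - 0.5Q)q_S - (9q_S). Setting ∂π_S/∂q_S = 0: 139 - q_S - (1/2)(q_U) = 0.
Umbra's first-order condition: 129 - q_U - (1/2)(q_S) = 0.
Best responses: q_S = (139 - (1/2)q_U), q_U = (129 - (1/2)q_S).
Solving the pair: q_S = 298/3, q_U = 238/3.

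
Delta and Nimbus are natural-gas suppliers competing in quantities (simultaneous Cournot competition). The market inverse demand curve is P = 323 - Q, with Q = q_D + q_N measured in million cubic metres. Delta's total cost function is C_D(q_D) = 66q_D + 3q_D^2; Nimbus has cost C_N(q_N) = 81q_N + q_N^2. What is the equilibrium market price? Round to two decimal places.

Delta's profit: π_D = (323 - Q)q_D - (66q_D + 3q_D²). Setting ∂π_D/∂q_D = 0: 257 - 8q_D - (q_N) = 0.
Nimbus's first-order condition: 242 - 4q_N - (q_D) = 0.
Rearranging gives the reaction functions q_D = (257 - q_N)/8 and q_N = (242 - q_D)/4.
Solving the pair: q_D = 786/31, q_N = 1679/31.
Total output Q = 79.5161, so price P = 323 - 79.5161 = 243.4839.

243.48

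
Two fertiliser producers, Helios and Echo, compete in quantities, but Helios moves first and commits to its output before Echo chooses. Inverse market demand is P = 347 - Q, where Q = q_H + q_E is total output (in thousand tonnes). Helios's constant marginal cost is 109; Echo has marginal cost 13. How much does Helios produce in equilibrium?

71

The follower Echo best-responds to any q_H: π_E = (347 - Q)q_E - 13q_E.
Follower FOC: 334 - q_H - 2q_E = 0, so q_E(q_H) = (334 - q_H)/2.
The leader anticipates this reaction. Substituting into P = 347 - Q gives P = 180 - (1/2)q_H, so π_H = (180 - (1/2)q_H)q_H - 109q_H.
Maximising: ∂π_H/∂q_H = 71 - q_H = 0, giving q_H = 71.
Then q_E = (334 - 71)/2 = 263/2.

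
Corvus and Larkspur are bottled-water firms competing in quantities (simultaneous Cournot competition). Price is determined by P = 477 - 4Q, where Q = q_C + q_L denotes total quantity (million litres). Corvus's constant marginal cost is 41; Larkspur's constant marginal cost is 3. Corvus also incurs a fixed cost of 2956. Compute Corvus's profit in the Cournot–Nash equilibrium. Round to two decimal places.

1444.11

Corvus's profit: π_C = (477 - 4Q)q_C - (41q_C). Setting ∂π_C/∂q_C = 0: 436 - 8q_C - 4(q_L) = 0.
Larkspur's profit: π_L = (477 - 4Q)q_L - (3q_L). Setting ∂π_L/∂q_L = 0: 474 - 8q_L - 4(q_C) = 0.
Rearranging gives the reaction functions q_C = (436 - 4q_L)/8 and q_L = (474 - 4q_C)/8.
Solving the pair: q_C = 199/6, q_L = 128/3.
Price P = 477 - 4·(455/6) = 521/3.
Corvus's profit: (521/3 - 41)·(199/6) - 2956 = 1444.1111.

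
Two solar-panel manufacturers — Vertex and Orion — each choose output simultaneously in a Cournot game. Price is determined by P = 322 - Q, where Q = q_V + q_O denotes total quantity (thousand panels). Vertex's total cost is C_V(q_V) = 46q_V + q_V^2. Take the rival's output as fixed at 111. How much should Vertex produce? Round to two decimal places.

With the rival's output fixed at 111, Vertex's profit is π_V = (322 - 111 - q_V)q_V - (46q_V + q_V²) = (211 - q_V)q_V - (46q_V + q_V²).
∂π_V/∂q_V = 165 - 4q_V = 0, so q_V = 165/4.

41.25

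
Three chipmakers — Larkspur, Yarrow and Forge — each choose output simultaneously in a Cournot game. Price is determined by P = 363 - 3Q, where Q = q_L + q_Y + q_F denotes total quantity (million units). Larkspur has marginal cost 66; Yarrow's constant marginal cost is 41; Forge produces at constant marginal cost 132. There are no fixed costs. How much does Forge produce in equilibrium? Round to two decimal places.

6.17

Larkspur's profit: π_L = (363 - 3Q)q_L - (66q_L). Setting ∂π_L/∂q_L = 0: 297 - 6q_L - 3(q_Y + q_F) = 0.
Yarrow's first-order condition: 322 - 6q_Y - 3(q_L + q_F) = 0.
Forge's first-order condition: 231 - 6q_F - 3(q_L + q_Y) = 0.
Summing all 3 equations gives 850 − 12Q = 0, hence Q = 425/6.
Back-substituting: q_L = (297 − 425/2)/3 = 169/6, q_Y = (322 − 425/2)/3 = 73/2, q_F = (231 − 425/2)/3 = 37/6.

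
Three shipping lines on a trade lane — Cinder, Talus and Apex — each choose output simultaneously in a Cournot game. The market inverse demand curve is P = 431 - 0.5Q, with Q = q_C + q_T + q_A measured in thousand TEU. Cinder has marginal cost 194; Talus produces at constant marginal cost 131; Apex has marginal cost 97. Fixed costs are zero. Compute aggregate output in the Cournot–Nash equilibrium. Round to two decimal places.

Cinder's profit: π_C = (431 - 0.5Q)q_C - (194q_C). Setting ∂π_C/∂q_C = 0: 237 - q_C - (1/2)(q_T + q_A) = 0.
Talus's profit: π_T = (431 - 0.5Q)q_T - (131q_T). Setting ∂π_T/∂q_T = 0: 300 - q_T - (1/2)(q_C + q_A) = 0.
Apex's profit: π_A = (431 - 0.5Q)q_A - (97q_A). Setting ∂π_A/∂q_A = 0: 334 - q_A - (1/2)(q_C + q_T) = 0.
Summing all 3 equations gives 871 − 2Q = 0, hence Q = 871/2.
Back-substituting: q_C = (237 − 871/4)/(1/2) = 77/2, q_T = (300 − 871/4)/(1/2) = 329/2, q_A = (334 − 871/4)/(1/2) = 465/2.
Total output Q = 77/2 + 329/2 + 465/2 = 871/2.

435.50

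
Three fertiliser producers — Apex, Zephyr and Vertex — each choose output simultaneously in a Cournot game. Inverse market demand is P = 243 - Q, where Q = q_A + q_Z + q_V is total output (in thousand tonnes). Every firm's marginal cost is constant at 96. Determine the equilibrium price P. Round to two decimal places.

132.75

A representative firm's profit is π_i = q_i(243 - Q) - 96q_i.
Setting ∂π_i/∂q_i = 0 with rivals' quantities fixed: 147 - 2q_i - Σ_{j≠i} q_j = 0.
By symmetry each firm produces the same amount; substituting Σ_{j≠i} q_j = 2q_i yields q_i = 147/4.
Total output Q = 441/4, so price P = 243 - 441/4 = 531/4.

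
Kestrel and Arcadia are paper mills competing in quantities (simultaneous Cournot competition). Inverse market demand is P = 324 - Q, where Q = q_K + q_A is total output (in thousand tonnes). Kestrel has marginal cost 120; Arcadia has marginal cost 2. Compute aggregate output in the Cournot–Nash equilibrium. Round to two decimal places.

175.33

Kestrel's profit: π_K = (324 - Q)q_K - (120q_K). Setting ∂π_K/∂q_K = 0: 204 - 2q_K - (q_A) = 0.
Arcadia's profit: π_A = (324 - Q)q_A - (2q_A). Setting ∂π_A/∂q_A = 0: 322 - 2q_A - (q_K) = 0.
Rearranging gives the reaction functions q_K = (204 - q_A)/2 and q_A = (322 - q_K)/2.
Substituting one into the other gives q_K = 86/3 and q_A = 440/3.
Total output Q = 86/3 + 440/3 = 526/3.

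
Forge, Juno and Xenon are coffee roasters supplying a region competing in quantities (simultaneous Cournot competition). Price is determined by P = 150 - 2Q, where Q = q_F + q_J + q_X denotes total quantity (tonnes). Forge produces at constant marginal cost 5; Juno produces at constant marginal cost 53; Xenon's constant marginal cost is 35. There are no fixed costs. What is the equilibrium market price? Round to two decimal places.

60.75

Forge's profit: π_F = (150 - 2Q)q_F - (5q_F). Setting ∂π_F/∂q_F = 0: 145 - 4q_F - 2(q_J + q_X) = 0.
Juno's profit: π_J = (150 - 2Q)q_J - (53q_J). Setting ∂π_J/∂q_J = 0: 97 - 4q_J - 2(q_F + q_X) = 0.
Xenon's first-order condition: 115 - 4q_X - 2(q_F + q_J) = 0.
Adding the 3 conditions: 357 − 4Q − 4Q = 0, i.e. Q = 357/8.
Back-substituting: q_F = (145 − 357/4)/2 = 223/8, q_J = (97 − 357/4)/2 = 31/8, q_X = (115 − 357/4)/2 = 103/8.
Total output Q = 357/8, so price P = 150 - 2·(357/8) = 243/4.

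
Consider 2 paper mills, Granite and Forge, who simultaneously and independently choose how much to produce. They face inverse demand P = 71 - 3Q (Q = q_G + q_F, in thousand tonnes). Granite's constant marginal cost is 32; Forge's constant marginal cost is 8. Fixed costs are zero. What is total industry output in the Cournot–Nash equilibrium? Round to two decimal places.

Granite's profit: π_G = (71 - 3Q)q_G - (32q_G). Setting ∂π_G/∂q_G = 0: 39 - 6q_G - 3(q_F) = 0.
Forge's profit: π_F = (71 - 3Q)q_F - (8q_F). Setting ∂π_F/∂q_F = 0: 63 - 6q_F - 3(q_G) = 0.
So q_G = (39 - 3q_F)/6 and q_F = (63 - 3q_G)/6.
Solving the pair: q_G = 5/3, q_F = 29/3.
Total output Q = 5/3 + 29/3 = 34/3.

11.33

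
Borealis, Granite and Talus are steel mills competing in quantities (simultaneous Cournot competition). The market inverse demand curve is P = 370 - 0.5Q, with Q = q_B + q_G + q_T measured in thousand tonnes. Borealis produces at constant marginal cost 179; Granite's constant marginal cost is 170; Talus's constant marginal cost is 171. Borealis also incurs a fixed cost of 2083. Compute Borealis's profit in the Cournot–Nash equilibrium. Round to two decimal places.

1701.50

Borealis's profit: π_B = (370 - 0.5Q)q_B - (179q_B). Setting ∂π_B/∂q_B = 0: 191 - q_B - (1/2)(q_G + q_T) = 0.
Granite's first-order condition: 200 - q_G - (1/2)(q_B + q_T) = 0.
Talus's first-order condition: 199 - q_T - (1/2)(q_B + q_G) = 0.
Summing all 3 equations gives 590 − 2Q = 0, hence Q = 295.
Back-substituting: q_B = (191 − 295/2)/(1/2) = 87, q_G = (200 − 295/2)/(1/2) = 105, q_T = (199 − 295/2)/(1/2) = 103.
Price P = 370 - (1/2)·295 = 445/2.
Borealis's profit: (445/2 - 179)·87 - 2083 = 1701.5000.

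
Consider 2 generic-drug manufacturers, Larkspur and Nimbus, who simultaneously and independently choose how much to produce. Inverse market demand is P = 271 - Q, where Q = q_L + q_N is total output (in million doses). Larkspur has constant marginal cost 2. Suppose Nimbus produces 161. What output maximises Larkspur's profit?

With the rival's output fixed at 161, Larkspur's profit is π_L = (271 - 161 - q_L)q_L - (2q_L) = (110 - q_L)q_L - (2q_L).
∂π_L/∂q_L = 108 - 2q_L = 0, so q_L = 54.

54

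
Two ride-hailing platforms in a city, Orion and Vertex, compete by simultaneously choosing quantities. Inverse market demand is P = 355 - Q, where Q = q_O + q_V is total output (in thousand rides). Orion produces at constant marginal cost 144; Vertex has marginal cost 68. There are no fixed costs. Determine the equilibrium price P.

189

Orion's profit: π_O = (355 - Q)q_O - (144q_O). Setting ∂π_O/∂q_O = 0: 211 - 2q_O - (q_V) = 0.
Vertex's profit: π_V = (355 - Q)q_V - (68q_V). Setting ∂π_V/∂q_V = 0: 287 - 2q_V - (q_O) = 0.
Best responses: q_O = (211 - q_V)/2, q_V = (287 - q_O)/2.
Solving the pair: q_O = 45, q_V = 121.
Total output Q = 166, so price P = 355 - 166 = 189.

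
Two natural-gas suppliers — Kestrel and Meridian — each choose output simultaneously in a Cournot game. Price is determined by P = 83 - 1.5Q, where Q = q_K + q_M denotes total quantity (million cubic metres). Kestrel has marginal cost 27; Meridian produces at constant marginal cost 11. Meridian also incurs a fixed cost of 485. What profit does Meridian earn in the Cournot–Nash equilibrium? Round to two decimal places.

88.63

Kestrel's profit: π_K = (83 - 1.5Q)q_K - (27q_K). Setting ∂π_K/∂q_K = 0: 56 - 3q_K - (3/2)(q_M) = 0.
Meridian's profit: π_M = (83 - 1.5Q)q_M - (11q_M). Setting ∂π_M/∂q_M = 0: 72 - 3q_M - (3/2)(q_K) = 0.
So q_K = (56 - (3/2)q_M)/3 and q_M = (72 - (3/2)q_K)/3.
Substituting one into the other gives q_K = 80/9 and q_M = 176/9.
Price P = 83 - (3/2)·(256/9) = 121/3.
Meridian's profit: (121/3 - 11)·(176/9) - 485 = 88.6296.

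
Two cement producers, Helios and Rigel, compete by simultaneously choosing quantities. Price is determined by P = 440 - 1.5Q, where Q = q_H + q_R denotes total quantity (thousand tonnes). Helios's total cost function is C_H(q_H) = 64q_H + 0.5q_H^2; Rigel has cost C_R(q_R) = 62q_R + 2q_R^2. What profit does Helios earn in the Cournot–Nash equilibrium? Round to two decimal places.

Helios's profit: π_H = (440 - 1.5Q)q_H - (64q_H + (1/2)q_H²). Setting ∂π_H/∂q_H = 0: 376 - 4q_H - (3/2)(q_R) = 0.
Rigel's first-order condition: 378 - 7q_R - (3/2)(q_H) = 0.
So q_H = (376 - (3/2)q_R)/4 and q_R = (378 - (3/2)q_H)/7.
Substituting one into the other gives q_H = 80.1942 and q_R = 36.8155.
Price P = 440 - (3/2)·117.0097 = 264.4854.
Helios's profit: 264.4854·80.1942 - 64·80.1942 - (1/2)·80.1942² = 12862.2113.

12862.21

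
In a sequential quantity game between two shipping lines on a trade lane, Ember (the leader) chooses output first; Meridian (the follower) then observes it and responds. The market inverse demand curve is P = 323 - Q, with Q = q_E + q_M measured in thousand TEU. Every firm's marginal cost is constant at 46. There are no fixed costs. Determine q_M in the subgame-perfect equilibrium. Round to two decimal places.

69.25

Solve by backward induction. Given q_E, the follower Meridian maximises π_M = (323 - q_E - q_M)q_M - 46q_M.
Follower FOC: 277 - q_E - 2q_M = 0, so q_M(q_E) = (277 - q_E)/2.
The leader anticipates this reaction. Substituting into P = 323 - Q gives P = 369/2 - (1/2)q_E, so π_E = (369/2 - (1/2)q_E)q_E - 46q_E.
The leader's first-order condition 277/2 - q_E = 0 yields q_E = 277/2.
Then q_M = (277 - 277/2)/2 = 277/4.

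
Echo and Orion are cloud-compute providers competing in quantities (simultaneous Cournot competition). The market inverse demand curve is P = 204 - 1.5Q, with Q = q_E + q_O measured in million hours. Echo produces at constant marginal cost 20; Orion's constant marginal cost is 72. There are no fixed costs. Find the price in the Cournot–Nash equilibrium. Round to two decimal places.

Echo's profit: π_E = (204 - 1.5Q)q_E - (20q_E). Setting ∂π_E/∂q_E = 0: 184 - 3q_E - (3/2)(q_O) = 0.
Orion's profit: π_O = (204 - 1.5Q)q_O - (72q_O). Setting ∂π_O/∂q_O = 0: 132 - 3q_O - (3/2)(q_E) = 0.
Rearranging gives the reaction functions q_E = (184 - (3/2)q_O)/3 and q_O = (132 - (3/2)q_E)/3.
Substituting one into the other gives q_E = 472/9 and q_O = 160/9.
Total output Q = 632/9, so price P = 204 - (3/2)·(632/9) = 296/3.

98.67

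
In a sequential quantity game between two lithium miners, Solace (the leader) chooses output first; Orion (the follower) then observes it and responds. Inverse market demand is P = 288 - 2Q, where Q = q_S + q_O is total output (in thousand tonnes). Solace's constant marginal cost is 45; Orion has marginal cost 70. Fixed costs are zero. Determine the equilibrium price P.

112

The follower Orion best-responds to any q_S: π_O = (288 - 2Q)q_O - 70q_O.
∂π_O/∂q_O = 218 - 2q_S - 4q_O = 0 gives the reaction function q_O = (218 - 2q_S)/4.
Solace substitutes q_O(q_S) into its own profit: π_S = q_S(288 - 2q_S - (218 - 2q_S)/2) - 45q_S = (179 - q_S)q_S - 45q_S.
Maximising: ∂π_S/∂q_S = 134 - 2q_S = 0, giving q_S = 67.
Then q_O = (218 - 2·67)/4 = 21.
Total output Q = 88, so price P = 288 - 2·88 = 112.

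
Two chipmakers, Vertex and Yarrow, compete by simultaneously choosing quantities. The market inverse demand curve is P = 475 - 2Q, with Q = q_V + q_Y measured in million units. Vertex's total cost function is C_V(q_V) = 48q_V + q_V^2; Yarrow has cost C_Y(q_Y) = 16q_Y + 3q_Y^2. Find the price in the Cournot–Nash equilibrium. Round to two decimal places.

Vertex's profit: π_V = (475 - 2Q)q_V - (48q_V + q_V²). Setting ∂π_V/∂q_V = 0: 427 - 6q_V - 2(q_Y) = 0.
Yarrow's first-order condition: 459 - 10q_Y - 2(q_V) = 0.
Rearranging gives the reaction functions q_V = (427 - 2q_Y)/6 and q_Y = (459 - 2q_V)/10.
Substituting one into the other gives q_V = 419/7 and q_Y = 475/14.
Total output Q = 1313/14, so price P = 475 - 2·(1313/14) = 287.4286.

287.43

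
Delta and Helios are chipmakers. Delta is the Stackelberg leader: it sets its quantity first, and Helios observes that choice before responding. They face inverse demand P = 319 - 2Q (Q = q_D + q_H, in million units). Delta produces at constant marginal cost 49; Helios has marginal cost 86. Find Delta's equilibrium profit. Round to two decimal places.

Solve by backward induction. Given q_D, the follower Helios maximises π_H = (319 - 2q_D - 2q_H)q_H - 86q_H.
Setting the follower's marginal profit to zero, 233 - 2q_D - 4q_H = 0, i.e. q_H = (233 - 2q_D)/4.
The leader anticipates this reaction. Substituting into P = 319 - 2Q gives P = 405/2 - q_D, so π_D = (405/2 - q_D)q_D - 49q_D.
Leader FOC: 307/2 - 2q_D = 0, so q_D = 307/4.
Then q_H = (233 - 2·(307/4))/4 = 159/8.
Price P = 319 - 2·(773/8) = 503/4.
Delta's profit: (503/4 - 49)·(307/4) = 5890.5625.

5890.56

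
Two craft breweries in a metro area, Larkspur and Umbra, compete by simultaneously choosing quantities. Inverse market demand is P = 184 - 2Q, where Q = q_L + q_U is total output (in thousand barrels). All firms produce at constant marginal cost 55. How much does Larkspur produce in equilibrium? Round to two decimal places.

21.50

Each firm earns π_i = (184 - 2Q)q_i - 55q_i.
First-order condition (treating rivals' output as given): 129 - 4q_i - 2q_j = 0.
With identical firms every q_j equals q_i, so q_j = q_i and 129 = 6q_i, giving q_i = 43/2.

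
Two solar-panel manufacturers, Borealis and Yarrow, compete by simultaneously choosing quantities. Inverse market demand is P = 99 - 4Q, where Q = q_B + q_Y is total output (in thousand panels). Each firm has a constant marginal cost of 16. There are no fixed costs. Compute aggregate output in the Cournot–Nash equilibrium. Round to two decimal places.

Each firm earns π_i = (99 - 4Q)q_i - 16q_i.
First-order condition (treating rivals' output as given): 83 - 8q_i - 4q_j = 0.
With identical firms every q_j equals q_i, so q_j = q_i and 83 = 12q_i, giving q_i = 83/12.
Total output Q = 83/12 + 83/12 = 83/6.

13.83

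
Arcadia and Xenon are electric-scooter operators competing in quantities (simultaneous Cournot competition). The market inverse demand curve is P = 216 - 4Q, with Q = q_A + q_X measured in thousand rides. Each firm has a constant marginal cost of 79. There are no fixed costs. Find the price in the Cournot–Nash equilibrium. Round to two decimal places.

Each firm earns π_i = (216 - 4Q)q_i - 79q_i.
First-order condition (treating rivals' output as given): 137 - 8q_i - 4q_j = 0.
By symmetry each firm produces the same amount; substituting q_j = q_i yields q_i = 137/12.
Total output Q = 137/6, so price P = 216 - 4·(137/6) = 374/3.

124.67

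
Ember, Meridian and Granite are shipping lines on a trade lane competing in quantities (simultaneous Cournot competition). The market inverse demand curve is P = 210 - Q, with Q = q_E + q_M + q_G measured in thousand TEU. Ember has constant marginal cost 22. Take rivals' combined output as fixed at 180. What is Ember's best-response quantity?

4

With rivals' combined output fixed at 180, Ember's profit is π_E = (210 - 180 - q_E)q_E - (22q_E) = (30 - q_E)q_E - (22q_E).
∂π_E/∂q_E = 8 - 2q_E = 0, so q_E = 4.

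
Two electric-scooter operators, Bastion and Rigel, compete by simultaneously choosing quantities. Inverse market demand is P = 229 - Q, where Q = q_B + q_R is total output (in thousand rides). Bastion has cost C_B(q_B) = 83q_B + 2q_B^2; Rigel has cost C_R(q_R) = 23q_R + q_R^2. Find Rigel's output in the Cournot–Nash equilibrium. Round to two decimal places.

Bastion's profit: π_B = (229 - Q)q_B - (83q_B + 2q_B²). Setting ∂π_B/∂q_B = 0: 146 - 6q_B - (q_R) = 0.
Rigel's first-order condition: 206 - 4q_R - (q_B) = 0.
So q_B = (146 - q_R)/6 and q_R = (206 - q_B)/4.
Substituting one into the other gives q_B = 378/23 and q_R = 1090/23.

47.39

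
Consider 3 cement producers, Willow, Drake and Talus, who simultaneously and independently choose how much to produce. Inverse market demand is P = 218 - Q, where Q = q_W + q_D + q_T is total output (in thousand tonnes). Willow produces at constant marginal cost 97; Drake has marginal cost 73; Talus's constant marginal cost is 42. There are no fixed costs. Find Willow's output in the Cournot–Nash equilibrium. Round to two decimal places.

Willow's profit: π_W = (218 - Q)q_W - (97q_W). Setting ∂π_W/∂q_W = 0: 121 - 2q_W - (q_D + q_T) = 0.
Drake's profit: π_D = (218 - Q)q_D - (73q_D). Setting ∂π_D/∂q_D = 0: 145 - 2q_D - (q_W + q_T) = 0.
Talus's first-order condition: 176 - 2q_T - (q_W + q_D) = 0.
Summing all 3 equations gives 442 − 4Q = 0, hence Q = 221/2.
Back-substituting: q_W = (121 − 221/2) = 21/2, q_D = (145 − 221/2) = 69/2, q_T = (176 − 221/2) = 131/2.

10.50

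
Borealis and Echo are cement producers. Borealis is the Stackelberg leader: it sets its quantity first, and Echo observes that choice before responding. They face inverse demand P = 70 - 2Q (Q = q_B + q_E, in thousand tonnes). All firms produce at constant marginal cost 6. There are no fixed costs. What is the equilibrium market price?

22

The follower Echo best-responds to any q_B: π_E = (70 - 2Q)q_E - 6q_E.
∂π_E/∂q_E = 64 - 2q_B - 4q_E = 0 gives the reaction function q_E = (64 - 2q_B)/4.
Borealis substitutes q_E(q_B) into its own profit: π_B = q_B(70 - 2q_B - (64 - 2q_B)/2) - 6q_B = (38 - q_B)q_B - 6q_B.
Maximising: ∂π_B/∂q_B = 32 - 2q_B = 0, giving q_B = 16.
Then q_E = (64 - 2·16)/4 = 8.
Total output Q = 24, so price P = 70 - 2·24 = 22.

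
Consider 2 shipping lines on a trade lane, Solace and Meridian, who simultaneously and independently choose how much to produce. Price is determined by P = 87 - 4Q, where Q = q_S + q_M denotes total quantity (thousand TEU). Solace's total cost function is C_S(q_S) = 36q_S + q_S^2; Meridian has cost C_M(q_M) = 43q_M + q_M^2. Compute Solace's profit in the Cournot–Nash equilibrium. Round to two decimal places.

79.05

Solace's profit: π_S = (87 - 4Q)q_S - (36q_S + q_S²). Setting ∂π_S/∂q_S = 0: 51 - 10q_S - 4(q_M) = 0.
Meridian's profit: π_M = (87 - 4Q)q_M - (43q_M + q_M²). Setting ∂π_M/∂q_M = 0: 44 - 10q_M - 4(q_S) = 0.
So q_S = (51 - 4q_M)/10 and q_M = (44 - 4q_S)/10.
Substituting one into the other gives q_S = 167/42 and q_M = 59/21.
Price P = 87 - 4·(95/14) = 419/7.
Solace's profit: (419/7)·(167/42) - 36·(167/42) - (167/42)² = 79.0505.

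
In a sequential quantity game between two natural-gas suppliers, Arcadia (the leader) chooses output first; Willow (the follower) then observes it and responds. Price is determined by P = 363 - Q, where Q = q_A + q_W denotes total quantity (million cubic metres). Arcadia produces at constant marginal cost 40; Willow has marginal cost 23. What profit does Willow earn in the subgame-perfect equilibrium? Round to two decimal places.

Solve by backward induction. Given q_A, the follower Willow maximises π_W = (363 - q_A - q_W)q_W - 23q_W.
Setting the follower's marginal profit to zero, 340 - q_A - 2q_W = 0, i.e. q_W = (340 - q_A)/2.
Arcadia substitutes q_W(q_A) into its own profit: π_A = q_A(363 - q_A - (340 - q_A)/2) - 40q_A = (193 - (1/2)q_A)q_A - 40q_A.
Maximising: ∂π_A/∂q_A = 153 - q_A = 0, giving q_A = 153.
Then q_W = (340 - 153)/2 = 187/2.
Price P = 363 - 493/2 = 233/2.
Willow's profit: (233/2 - 23)·(187/2) = 8742.2500.

8742.25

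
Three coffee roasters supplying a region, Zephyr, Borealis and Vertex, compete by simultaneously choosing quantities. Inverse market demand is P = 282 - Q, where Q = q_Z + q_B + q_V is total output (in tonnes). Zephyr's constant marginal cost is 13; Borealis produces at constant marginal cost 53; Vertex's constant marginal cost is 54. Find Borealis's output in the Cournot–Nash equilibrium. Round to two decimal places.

47.50

Zephyr's profit: π_Z = (282 - Q)q_Z - (13q_Z). Setting ∂π_Z/∂q_Z = 0: 269 - 2q_Z - (q_B + q_V) = 0.
Borealis's first-order condition: 229 - 2q_B - (q_Z + q_V) = 0.
Vertex's first-order condition: 228 - 2q_V - (q_Z + q_B) = 0.
Adding the 3 first-order conditions: 726 − 4Q = 0, so Q = 363/2.
Back-substituting: q_Z = (269 − 363/2) = 175/2, q_B = (229 − 363/2) = 95/2, q_V = (228 − 363/2) = 93/2.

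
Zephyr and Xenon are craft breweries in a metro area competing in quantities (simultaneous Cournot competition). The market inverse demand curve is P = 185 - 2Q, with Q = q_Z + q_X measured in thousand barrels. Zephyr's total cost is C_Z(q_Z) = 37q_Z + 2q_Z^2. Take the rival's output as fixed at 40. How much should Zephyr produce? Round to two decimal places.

With the rival's output fixed at 40, Zephyr's profit is π_Z = (185 - 2·40 - 2q_Z)q_Z - (37q_Z + 2q_Z²) = (105 - 2q_Z)q_Z - (37q_Z + 2q_Z²).
∂π_Z/∂q_Z = 68 - 8q_Z = 0, so q_Z = 17/2.

8.50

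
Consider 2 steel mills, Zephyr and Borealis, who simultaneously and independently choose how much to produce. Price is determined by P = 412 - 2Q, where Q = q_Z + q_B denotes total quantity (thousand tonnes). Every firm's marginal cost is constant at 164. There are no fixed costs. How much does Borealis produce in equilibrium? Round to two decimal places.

Each firm earns π_i = (412 - 2Q)q_i - 164q_i.
First-order condition (treating rivals' output as given): 248 - 4q_i - 2q_j = 0.
With identical firms every q_j equals q_i, so q_j = q_i and 248 = 6q_i, giving q_i = 124/3.

41.33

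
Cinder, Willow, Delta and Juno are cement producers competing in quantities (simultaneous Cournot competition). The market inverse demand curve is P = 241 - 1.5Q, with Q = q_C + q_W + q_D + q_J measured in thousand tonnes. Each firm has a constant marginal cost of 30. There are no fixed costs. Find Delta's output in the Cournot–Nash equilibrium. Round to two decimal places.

28.13

Each firm earns π_i = (241 - 1.5Q)q_i - 30q_i.
Setting ∂π_i/∂q_i = 0 with rivals' quantities fixed: 211 - 3q_i - (3/2)·Σ_{j≠i} q_j = 0.
With identical firms every q_j equals q_i, so Σ_{j≠i} q_j = 3q_i and 211 = (15/2)q_i, giving q_i = 422/15.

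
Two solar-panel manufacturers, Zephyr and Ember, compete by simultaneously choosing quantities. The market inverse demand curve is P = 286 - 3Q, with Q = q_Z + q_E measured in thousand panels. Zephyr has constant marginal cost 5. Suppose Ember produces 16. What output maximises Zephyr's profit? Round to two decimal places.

38.83

With the rival's output fixed at 16, Zephyr's profit is π_Z = (286 - 3·16 - 3q_Z)q_Z - (5q_Z) = (238 - 3q_Z)q_Z - (5q_Z).
∂π_Z/∂q_Z = 233 - 6q_Z = 0, so q_Z = 233/6.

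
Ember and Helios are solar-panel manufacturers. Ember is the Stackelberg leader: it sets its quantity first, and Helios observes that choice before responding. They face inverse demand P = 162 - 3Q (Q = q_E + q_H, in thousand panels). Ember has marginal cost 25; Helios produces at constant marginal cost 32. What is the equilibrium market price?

The follower Helios best-responds to any q_E: π_H = (162 - 3Q)q_H - 32q_H.
Setting the follower's marginal profit to zero, 130 - 3q_E - 6q_H = 0, i.e. q_H = (130 - 3q_E)/6.
The leader anticipates this reaction. Substituting into P = 162 - 3Q gives P = 97 - (3/2)q_E, so π_E = (97 - (3/2)q_E)q_E - 25q_E.
Maximising: ∂π_E/∂q_E = 72 - 3q_E = 0, giving q_E = 24.
Then q_H = (130 - 3·24)/6 = 29/3.
Total output Q = 101/3, so price P = 162 - 3·(101/3) = 61.

61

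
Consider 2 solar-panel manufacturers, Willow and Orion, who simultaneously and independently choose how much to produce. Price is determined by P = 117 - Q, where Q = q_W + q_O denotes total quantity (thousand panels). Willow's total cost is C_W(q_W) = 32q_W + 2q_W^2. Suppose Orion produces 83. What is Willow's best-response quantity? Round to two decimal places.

0.33

With the rival's output fixed at 83, Willow's profit is π_W = (117 - 83 - q_W)q_W - (32q_W + 2q_W²) = (34 - q_W)q_W - (32q_W + 2q_W²).
∂π_W/∂q_W = 2 - 6q_W = 0, so q_W = 1/3.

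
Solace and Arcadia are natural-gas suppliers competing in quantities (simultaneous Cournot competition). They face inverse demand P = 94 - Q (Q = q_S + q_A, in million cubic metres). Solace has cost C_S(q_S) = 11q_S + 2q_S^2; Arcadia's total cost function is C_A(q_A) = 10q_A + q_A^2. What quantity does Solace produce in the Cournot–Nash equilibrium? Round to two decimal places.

10.78

Solace's profit: π_S = (94 - Q)q_S - (11q_S + 2q_S²). Setting ∂π_S/∂q_S = 0: 83 - 6q_S - (q_A) = 0.
Arcadia's first-order condition: 84 - 4q_A - (q_S) = 0.
Rearranging gives the reaction functions q_S = (83 - q_A)/6 and q_A = (84 - q_S)/4.
Solving the pair: q_S = 248/23, q_A = 421/23.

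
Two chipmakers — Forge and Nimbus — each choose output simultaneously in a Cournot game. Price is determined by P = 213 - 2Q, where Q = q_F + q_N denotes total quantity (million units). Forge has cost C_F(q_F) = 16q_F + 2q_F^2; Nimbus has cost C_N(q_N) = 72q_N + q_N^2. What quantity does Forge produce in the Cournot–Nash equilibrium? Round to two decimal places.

20.45

Forge's profit: π_F = (213 - 2Q)q_F - (16q_F + 2q_F²). Setting ∂π_F/∂q_F = 0: 197 - 8q_F - 2(q_N) = 0.
Nimbus's first-order condition: 141 - 6q_N - 2(q_F) = 0.
So q_F = (197 - 2q_N)/8 and q_N = (141 - 2q_F)/6.
Solving the pair: q_F = 225/11, q_N = 367/22.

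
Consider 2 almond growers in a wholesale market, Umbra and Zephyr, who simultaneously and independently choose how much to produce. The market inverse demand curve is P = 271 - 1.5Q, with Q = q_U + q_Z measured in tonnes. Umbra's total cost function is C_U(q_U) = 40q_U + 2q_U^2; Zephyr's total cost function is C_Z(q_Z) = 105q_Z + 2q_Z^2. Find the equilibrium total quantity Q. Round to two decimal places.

Umbra's profit: π_U = (271 - 1.5Q)q_U - (40q_U + 2q_U²). Setting ∂π_U/∂q_U = 0: 231 - 7q_U - (3/2)(q_Z) = 0.
Zephyr's profit: π_Z = (271 - 1.5Q)q_Z - (105q_Z + 2q_Z²). Setting ∂π_Z/∂q_Z = 0: 166 - 7q_Z - (3/2)(q_U) = 0.
So q_U = (231 - (3/2)q_Z)/7 and q_Z = (166 - (3/2)q_U)/7.
Substituting one into the other gives q_U = 29.2620 and q_Z = 17.4439.
Total output Q = 29.2620 + 17.4439 = 794/17.

46.71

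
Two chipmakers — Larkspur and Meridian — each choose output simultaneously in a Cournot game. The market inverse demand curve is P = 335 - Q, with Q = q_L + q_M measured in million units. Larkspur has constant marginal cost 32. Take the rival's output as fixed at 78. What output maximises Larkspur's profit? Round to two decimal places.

With the rival's output fixed at 78, Larkspur's profit is π_L = (335 - 78 - q_L)q_L - (32q_L) = (257 - q_L)q_L - (32q_L).
∂π_L/∂q_L = 225 - 2q_L = 0, so q_L = 225/2.

112.50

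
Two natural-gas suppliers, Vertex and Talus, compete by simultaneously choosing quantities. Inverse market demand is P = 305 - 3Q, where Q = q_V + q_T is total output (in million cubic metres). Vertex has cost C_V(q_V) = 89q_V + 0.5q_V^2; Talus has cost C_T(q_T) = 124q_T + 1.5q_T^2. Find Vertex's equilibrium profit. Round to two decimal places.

2355.90

Vertex's profit: π_V = (305 - 3Q)q_V - (89q_V + (1/2)q_V²). Setting ∂π_V/∂q_V = 0: 216 - 7q_V - 3(q_T) = 0.
Talus's first-order condition: 181 - 9q_T - 3(q_V) = 0.
So q_V = (216 - 3q_T)/7 and q_T = (181 - 3q_V)/9.
Solving the pair: q_V = 467/18, q_T = 619/54.
Price P = 305 - 3·(1010/27) = 1735/9.
Vertex's profit: (1735/9)·(467/18) - 89·(467/18) - (1/2)(467/18)² = 2355.8997.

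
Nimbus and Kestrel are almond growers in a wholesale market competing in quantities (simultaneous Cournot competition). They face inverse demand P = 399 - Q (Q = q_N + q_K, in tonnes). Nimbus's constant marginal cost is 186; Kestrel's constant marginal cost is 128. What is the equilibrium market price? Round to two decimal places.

237.67

Nimbus's profit: π_N = (399 - Q)q_N - (186q_N). Setting ∂π_N/∂q_N = 0: 213 - 2q_N - (q_K) = 0.
Kestrel's first-order condition: 271 - 2q_K - (q_N) = 0.
Best responses: q_N = (213 - q_K)/2, q_K = (271 - q_N)/2.
Substituting one into the other gives q_N = 155/3 and q_K = 329/3.
Total output Q = 484/3, so price P = 399 - 484/3 = 713/3.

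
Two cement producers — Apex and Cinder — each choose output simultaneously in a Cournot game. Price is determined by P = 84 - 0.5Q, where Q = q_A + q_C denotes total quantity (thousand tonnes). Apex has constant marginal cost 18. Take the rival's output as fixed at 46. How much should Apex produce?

43

With the rival's output fixed at 46, Apex's profit is π_A = (84 - (1/2)·46 - (1/2)q_A)q_A - (18q_A) = (61 - (1/2)q_A)q_A - (18q_A).
∂π_A/∂q_A = 43 - q_A = 0, so q_A = 43.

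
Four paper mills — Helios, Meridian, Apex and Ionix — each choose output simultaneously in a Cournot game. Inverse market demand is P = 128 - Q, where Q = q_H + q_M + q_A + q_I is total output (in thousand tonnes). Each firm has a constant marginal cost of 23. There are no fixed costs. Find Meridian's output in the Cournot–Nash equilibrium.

A representative firm's profit is π_i = q_i(128 - Q) - 23q_i.
Setting ∂π_i/∂q_i = 0 with rivals' quantities fixed: 105 - 2q_i - Σ_{j≠i} q_j = 0.
With identical firms every q_j equals q_i, so Σ_{j≠i} q_j = 3q_i and 105 = 5q_i, giving q_i = 21.

21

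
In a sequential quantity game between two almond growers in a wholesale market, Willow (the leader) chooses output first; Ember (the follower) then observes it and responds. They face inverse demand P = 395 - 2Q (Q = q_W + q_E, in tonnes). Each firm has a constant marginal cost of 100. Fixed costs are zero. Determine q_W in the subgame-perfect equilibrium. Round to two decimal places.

73.75

The follower Ember best-responds to any q_W: π_E = (395 - 2Q)q_E - 100q_E.
Follower FOC: 295 - 2q_W - 4q_E = 0, so q_E(q_W) = (295 - 2q_W)/4.
Willow substitutes q_E(q_W) into its own profit: π_W = q_W(395 - 2q_W - (295 - 2q_W)/2) - 100q_W = (495/2 - q_W)q_W - 100q_W.
Leader FOC: 295/2 - 2q_W = 0, so q_W = 295/4.
Then q_E = (295 - 2·(295/4))/4 = 295/8.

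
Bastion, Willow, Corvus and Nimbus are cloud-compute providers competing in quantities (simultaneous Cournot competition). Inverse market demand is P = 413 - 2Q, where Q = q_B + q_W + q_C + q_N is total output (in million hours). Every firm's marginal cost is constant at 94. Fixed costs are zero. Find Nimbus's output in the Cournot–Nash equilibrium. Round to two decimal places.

31.90

Each firm earns π_i = (413 - 2Q)q_i - 94q_i.
Setting ∂π_i/∂q_i = 0 with rivals' quantities fixed: 319 - 4q_i - 2·Σ_{j≠i} q_j = 0.
With identical firms every q_j equals q_i, so Σ_{j≠i} q_j = 3q_i and 319 = 10q_i, giving q_i = 319/10.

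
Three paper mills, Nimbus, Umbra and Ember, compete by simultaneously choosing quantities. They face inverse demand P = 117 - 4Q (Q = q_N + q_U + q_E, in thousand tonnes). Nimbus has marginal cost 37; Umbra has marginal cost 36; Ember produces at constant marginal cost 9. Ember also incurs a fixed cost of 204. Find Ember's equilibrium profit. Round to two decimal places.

Nimbus's profit: π_N = (117 - 4Q)q_N - (37q_N). Setting ∂π_N/∂q_N = 0: 80 - 8q_N - 4(q_U + q_E) = 0.
Umbra's profit: π_U = (117 - 4Q)q_U - (36q_U). Setting ∂π_U/∂q_U = 0: 81 - 8q_U - 4(q_N + q_E) = 0.
Ember's first-order condition: 108 - 8q_E - 4(q_N + q_U) = 0.
Adding the 3 first-order conditions: 269 − 16Q = 0, so Q = 269/16.
Back-substituting: q_N = (80 − 269/4)/4 = 51/16, q_U = (81 − 269/4)/4 = 55/16, q_E = (108 − 269/4)/4 = 163/16.
Price P = 117 - 4·(269/16) = 199/4.
Ember's profit: (199/4 - 9)·(163/16) - 204 = 211.1406.

211.14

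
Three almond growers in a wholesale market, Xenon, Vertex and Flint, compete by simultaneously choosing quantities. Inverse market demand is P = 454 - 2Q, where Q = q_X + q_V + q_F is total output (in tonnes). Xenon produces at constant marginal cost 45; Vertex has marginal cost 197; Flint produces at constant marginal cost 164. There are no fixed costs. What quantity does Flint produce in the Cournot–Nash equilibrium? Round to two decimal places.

25.50

Xenon's profit: π_X = (454 - 2Q)q_X - (45q_X). Setting ∂π_X/∂q_X = 0: 409 - 4q_X - 2(q_V + q_F) = 0.
Vertex's profit: π_V = (454 - 2Q)q_V - (197q_V). Setting ∂π_V/∂q_V = 0: 257 - 4q_V - 2(q_X + q_F) = 0.
Flint's profit: π_F = (454 - 2Q)q_F - (164q_F). Setting ∂π_F/∂q_F = 0: 290 - 4q_F - 2(q_X + q_V) = 0.
Adding the 3 first-order conditions: 956 − 8Q = 0, so Q = 239/2.
Back-substituting: q_X = (409 − 239)/2 = 85, q_V = (257 − 239)/2 = 9, q_F = (290 − 239)/2 = 51/2.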